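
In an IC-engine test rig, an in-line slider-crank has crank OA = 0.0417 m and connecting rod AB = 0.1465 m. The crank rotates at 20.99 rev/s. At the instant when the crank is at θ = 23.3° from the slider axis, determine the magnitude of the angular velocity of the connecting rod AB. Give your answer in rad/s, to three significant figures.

34.7

ω = 131.9 rad/s (converted from 20.99 rev/s).
The rod makes angle φ with the slider axis where L sinφ = r sinθ; differentiating, L cosφ·φ̇ = r ω cosθ.
L cosφ = √(L² − r² sin²θ) = 0.14557 m.
|ω_rod| = r ω |cosθ| / √(L² − r² sin²θ) = 0.0417·131.9·0.91845/0.14557 = 34.699 rad/s.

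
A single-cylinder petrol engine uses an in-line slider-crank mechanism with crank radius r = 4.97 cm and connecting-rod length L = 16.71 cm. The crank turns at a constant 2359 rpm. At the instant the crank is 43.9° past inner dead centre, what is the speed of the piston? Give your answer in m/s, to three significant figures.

10.4

ω = 2π·2359/60 = 247 rad/s
For an in-line slider-crank, x = r cosθ + √(L² − r² sin²θ), so v = −rω sinθ·[1 + r cosθ/√(L² − r² sin²θ)].
With r = 0.0497 m, L = 0.1671 m, θ = 43.9°: √(L² − r² sin²θ) = 0.16351 m.
v = −0.0497·247·0.69340·[1 + 0.0497·0.72055/0.16351] = -10.378 m/s.
|v| = 10.378 m/s.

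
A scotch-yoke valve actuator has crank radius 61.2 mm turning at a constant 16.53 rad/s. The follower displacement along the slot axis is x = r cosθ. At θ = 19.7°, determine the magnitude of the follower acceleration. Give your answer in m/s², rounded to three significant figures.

15.7

ω = 16.53 rad/s
x = r cosθ ⇒ ẍ = −rω² cosθ (ω constant).
|a| = rω²|cosθ| = 0.0612·(16.53)²·|cos 19.7°| = 15.744 m/s².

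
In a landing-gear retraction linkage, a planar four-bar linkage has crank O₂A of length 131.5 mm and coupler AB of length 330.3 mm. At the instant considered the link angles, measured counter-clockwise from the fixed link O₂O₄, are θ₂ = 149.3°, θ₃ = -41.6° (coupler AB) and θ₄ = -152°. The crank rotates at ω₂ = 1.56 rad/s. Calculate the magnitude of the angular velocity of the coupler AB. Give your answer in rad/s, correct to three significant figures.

0.566

ω₂ = 1.56 rad/s
Differentiating the loop-closure r₂e^{iθ₂}+r₃e^{iθ₃}=r₁+r₄e^{iθ₄} gives r₂ω₂e^{iθ₂}+r₃ω₃e^{iθ₃}=r₄ω₄e^{iθ₄}.
Eliminating the other unknown: ω₃ = r₂ω₂ sin(θ₄−θ₂) / [r₃ sin(θ₃−θ₄)].
Numerator sine = +0.85446; denominator sine = +0.93728.
Result = 0.1315·1.56·(+0.85446) / (0.3303·(+0.93728)) = +0.56619 rad/s; magnitude 0.56619 rad/s.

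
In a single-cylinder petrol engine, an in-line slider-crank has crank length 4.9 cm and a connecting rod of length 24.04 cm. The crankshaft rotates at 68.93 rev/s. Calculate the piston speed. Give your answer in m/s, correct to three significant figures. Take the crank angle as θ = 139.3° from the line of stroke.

11.7

ω = 2π·68.9 = 433.1 rad/s
For an in-line slider-crank, x = r cosθ + √(L² − r² sin²θ), so v = −rω sinθ·[1 + r cosθ/√(L² − r² sin²θ)].
With r = 0.049 m, L = 0.2404 m, θ = 139.3°: √(L² − r² sin²θ) = 0.23827 m.
v = −0.049·433.1·0.65210·[1 + 0.049·-0.75813/0.23827] = -11.681 m/s.
|v| = 11.681 m/s.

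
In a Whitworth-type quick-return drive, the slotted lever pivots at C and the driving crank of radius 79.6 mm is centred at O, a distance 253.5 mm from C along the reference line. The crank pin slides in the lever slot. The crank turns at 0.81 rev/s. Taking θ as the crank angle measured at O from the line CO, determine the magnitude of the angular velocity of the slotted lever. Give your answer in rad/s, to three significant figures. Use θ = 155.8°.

ω = 5.089 rad/s (from 0.81 rev/s).
Crank pin A relative to C: A = (d + r cosθ, r sinθ); lever angle φ = atan2(r sinθ, d + r cosθ).
Differentiating tanφ: φ̇ = rω(d cosθ + r)/(d² + r² + 2dr cosθ).
d² + r² + 2dr cosθ = |CA|² = 0.0337878 m²;  d cosθ + r = -0.15162 m.
|ω_lever| = |0.0796·5.089·-0.15162| / 0.0337878 = 1.8179 rad/s.

1.82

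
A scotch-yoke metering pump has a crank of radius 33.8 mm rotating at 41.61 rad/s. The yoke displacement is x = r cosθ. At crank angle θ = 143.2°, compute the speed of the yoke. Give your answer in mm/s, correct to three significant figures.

ω = 41.61 rad/s
x = r cosθ ⇒ ẋ = −rω sinθ.
|v| = rω|sinθ| = 0.0338·41.61·|sin 143.2°| = 0.84248 m/s = 842.48 mm/s.

842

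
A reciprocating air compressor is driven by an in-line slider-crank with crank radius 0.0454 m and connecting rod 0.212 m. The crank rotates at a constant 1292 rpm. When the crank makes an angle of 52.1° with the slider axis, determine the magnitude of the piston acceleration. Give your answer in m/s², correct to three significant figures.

ω = 2π·1292/60 = 135.3 rad/s
x(θ) = r cosθ + √(L² − r² sin²θ); with ω constant, a = ω²·d²x/dθ².
d²x/dθ² = −r cosθ − r²(cos2θ)/√u − r⁴ sin²2θ/(4u^{3/2}),  u = L² − r² sin²θ = 0.0436606 m².
Substituting r = 0.0454 m, L = 0.212 m, θ = 52.1°: d²x/dθ² = -0.025578 m.
a = ω²·d²x/dθ² = (135.3)²·(-0.025578) = -468.22 m/s²;  |a| = 468.22 m/s².

468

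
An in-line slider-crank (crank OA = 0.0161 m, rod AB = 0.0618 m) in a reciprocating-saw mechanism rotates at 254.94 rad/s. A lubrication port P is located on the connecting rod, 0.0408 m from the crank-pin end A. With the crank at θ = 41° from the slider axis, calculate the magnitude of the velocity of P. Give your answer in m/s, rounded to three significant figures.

3.22

ω = 254.9 rad/s.  Crank-pin speed |V_A| = rω = 4.1045 m/s, perpendicular to OA.
Rod angle: sinφ = −(r/L) sinθ ⇒ φ = -9.841°; ω_rod = −rω cosθ/√(L²−r²sin²θ) = -50.874 rad/s.
V_P = V_A + ω_rod × AP, with AP = 0.0408 m along the rod.
Components: V_Px = −rω sinθ − a·ω_rod·sinφ = -3.0476 m/s;  V_Py = rω cosθ + a·ω_rod·cosφ = +1.0526 m/s.
|V_P| = √(V_Px² + V_Py²) = 3.2242 m/s.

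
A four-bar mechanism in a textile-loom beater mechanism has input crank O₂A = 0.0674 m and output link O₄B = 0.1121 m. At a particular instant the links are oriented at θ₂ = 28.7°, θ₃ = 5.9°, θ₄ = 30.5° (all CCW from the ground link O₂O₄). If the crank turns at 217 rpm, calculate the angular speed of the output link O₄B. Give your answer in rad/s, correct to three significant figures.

ω₂ = 22.72 rad/s (from 217 rpm).
Differentiating the loop-closure r₂e^{iθ₂}+r₃e^{iθ₃}=r₁+r₄e^{iθ₄} gives r₂ω₂e^{iθ₂}+r₃ω₃e^{iθ₃}=r₄ω₄e^{iθ₄}.
Eliminating the other unknown: ω₄ = r₂ω₂ sin(θ₂−θ₃) / [r₄ sin(θ₄−θ₃)].
Numerator sine = +0.38752; denominator sine = +0.41628.
Result = 0.0674·22.72·(+0.38752) / (0.1121·(+0.41628)) = +12.719 rad/s; magnitude 12.719 rad/s.

12.7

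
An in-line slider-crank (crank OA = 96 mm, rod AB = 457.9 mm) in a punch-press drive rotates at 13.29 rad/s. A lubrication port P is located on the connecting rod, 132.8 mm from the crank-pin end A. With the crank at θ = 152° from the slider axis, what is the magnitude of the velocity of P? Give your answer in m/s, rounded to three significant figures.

0.980

ω = 13.29 rad/s.  Crank-pin speed |V_A| = rω = 1.2758 m/s, perpendicular to OA.
Rod angle: sinφ = −(r/L) sinθ ⇒ φ = -5.649°; ω_rod = −rω cosθ/√(L²−r²sin²θ) = +2.4721 rad/s.
V_P = V_A + ω_rod × AP, with AP = 0.1328 m along the rod.
Components: V_Px = −rω sinθ − a·ω_rod·sinφ = -0.56666 m/s;  V_Py = rω cosθ + a·ω_rod·cosφ = -0.79979 m/s.
|V_P| = √(V_Px² + V_Py²) = 0.98019 m/s.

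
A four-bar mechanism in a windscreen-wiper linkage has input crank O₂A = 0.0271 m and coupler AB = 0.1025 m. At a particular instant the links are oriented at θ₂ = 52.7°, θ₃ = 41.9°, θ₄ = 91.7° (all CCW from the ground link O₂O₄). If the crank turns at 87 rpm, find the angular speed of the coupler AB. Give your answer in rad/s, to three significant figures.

1.98

ω₂ = 9.111 rad/s (from 87 rpm).
Differentiating the loop-closure r₂e^{iθ₂}+r₃e^{iθ₃}=r₁+r₄e^{iθ₄} gives r₂ω₂e^{iθ₂}+r₃ω₃e^{iθ₃}=r₄ω₄e^{iθ₄}.
Eliminating the other unknown: ω₃ = r₂ω₂ sin(θ₄−θ₂) / [r₃ sin(θ₃−θ₄)].
Numerator sine = +0.62932; denominator sine = -0.76380.
Result = 0.0271·9.111·(+0.62932) / (0.1025·(-0.76380)) = -1.9847 rad/s; magnitude 1.9847 rad/s.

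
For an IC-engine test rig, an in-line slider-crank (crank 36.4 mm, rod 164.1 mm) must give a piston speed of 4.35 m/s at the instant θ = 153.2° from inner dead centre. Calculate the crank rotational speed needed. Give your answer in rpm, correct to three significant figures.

3160

For an in-line slider-crank, |v_piston| = rω|sinθ|·[1 + r cosθ/√(L² − r² sin²θ)].
With r = 0.0364 m, L = 0.1641 m, θ = 153.2°: the bracketed kinematic factor |dx/dθ| = 0.013146 m.
ω = v/|dx/dθ| = 4.35/0.013146 = 330.89 rad/s.
N = 60ω/(2π) = 3159.8 rpm.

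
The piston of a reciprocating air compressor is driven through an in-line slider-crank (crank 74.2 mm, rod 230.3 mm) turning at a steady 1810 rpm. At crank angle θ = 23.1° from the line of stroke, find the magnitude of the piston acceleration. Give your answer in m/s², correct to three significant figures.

3060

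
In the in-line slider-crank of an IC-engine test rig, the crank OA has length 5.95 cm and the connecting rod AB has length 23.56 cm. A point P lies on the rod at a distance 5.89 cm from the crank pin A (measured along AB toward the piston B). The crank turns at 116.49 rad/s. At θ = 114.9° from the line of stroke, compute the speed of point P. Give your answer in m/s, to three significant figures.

ω = 116.5 rad/s.  Crank-pin speed |V_A| = rω = 6.9312 m/s, perpendicular to OA.
Rod angle: sinφ = −(r/L) sinθ ⇒ φ = -13.242°; ω_rod = −rω cosθ/√(L²−r²sin²θ) = +12.725 rad/s.
V_P = V_A + ω_rod × AP, with AP = 0.0589 m along the rod.
Components: V_Px = −rω sinθ − a·ω_rod·sinφ = -6.1152 m/s;  V_Py = rω cosθ + a·ω_rod·cosφ = -2.1887 m/s.
|V_P| = √(V_Px² + V_Py²) = 6.4951 m/s.

6.50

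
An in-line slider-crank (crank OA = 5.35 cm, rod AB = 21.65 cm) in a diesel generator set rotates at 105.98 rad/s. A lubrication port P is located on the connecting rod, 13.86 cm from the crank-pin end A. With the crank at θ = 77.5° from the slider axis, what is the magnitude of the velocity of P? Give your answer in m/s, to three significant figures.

5.75

ω = 106 rad/s.  Crank-pin speed |V_A| = rω = 5.6699 m/s, perpendicular to OA.
Rod angle: sinφ = −(r/L) sinθ ⇒ φ = -13.961°; ω_rod = −rω cosθ/√(L²−r²sin²θ) = -5.8409 rad/s.
V_P = V_A + ω_rod × AP, with AP = 0.1386 m along the rod.
Components: V_Px = −rω sinθ − a·ω_rod·sinφ = -5.7308 m/s;  V_Py = rω cosθ + a·ω_rod·cosφ = +0.44156 m/s.
|V_P| = √(V_Px² + V_Py²) = 5.7478 m/s.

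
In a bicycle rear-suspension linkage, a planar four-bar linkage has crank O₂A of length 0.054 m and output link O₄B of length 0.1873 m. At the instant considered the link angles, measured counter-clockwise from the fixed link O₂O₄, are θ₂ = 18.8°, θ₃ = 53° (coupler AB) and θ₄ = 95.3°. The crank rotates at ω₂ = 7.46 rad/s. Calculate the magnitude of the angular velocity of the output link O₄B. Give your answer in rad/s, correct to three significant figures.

ω₂ = 7.46 rad/s
Differentiating the loop-closure r₂e^{iθ₂}+r₃e^{iθ₃}=r₁+r₄e^{iθ₄} gives r₂ω₂e^{iθ₂}+r₃ω₃e^{iθ₃}=r₄ω₄e^{iθ₄}.
Eliminating the other unknown: ω₄ = r₂ω₂ sin(θ₂−θ₃) / [r₄ sin(θ₄−θ₃)].
Numerator sine = -0.56208; denominator sine = +0.67301.
Result = 0.054·7.46·(-0.56208) / (0.1873·(+0.67301)) = -1.7963 rad/s; magnitude 1.7963 rad/s.

1.80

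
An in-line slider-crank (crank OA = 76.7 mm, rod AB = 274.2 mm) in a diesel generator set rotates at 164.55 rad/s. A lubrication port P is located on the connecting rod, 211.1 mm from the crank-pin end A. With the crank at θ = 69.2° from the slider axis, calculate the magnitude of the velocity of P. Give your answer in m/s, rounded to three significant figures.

12.8

ω = 164.6 rad/s.  Crank-pin speed |V_A| = rω = 12.621 m/s, perpendicular to OA.
Rod angle: sinφ = −(r/L) sinθ ⇒ φ = -15.159°; ω_rod = −rω cosθ/√(L²−r²sin²θ) = -16.934 rad/s.
V_P = V_A + ω_rod × AP, with AP = 0.2111 m along the rod.
Components: V_Px = −rω sinθ − a·ω_rod·sinφ = -12.733 m/s;  V_Py = rω cosθ + a·ω_rod·cosφ = +1.0314 m/s.
|V_P| = √(V_Px² + V_Py²) = 12.775 m/s.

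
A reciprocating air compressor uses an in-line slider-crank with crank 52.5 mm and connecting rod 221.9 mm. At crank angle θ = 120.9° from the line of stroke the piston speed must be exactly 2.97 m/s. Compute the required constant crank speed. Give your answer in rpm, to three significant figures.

For an in-line slider-crank, |v_piston| = rω|sinθ|·[1 + r cosθ/√(L² − r² sin²θ)].
With r = 0.0525 m, L = 0.2219 m, θ = 120.9°: the bracketed kinematic factor |dx/dθ| = 0.039459 m.
ω = v/|dx/dθ| = 2.97/0.039459 = 75.269 rad/s.
N = 60ω/(2π) = 718.76 rpm.

719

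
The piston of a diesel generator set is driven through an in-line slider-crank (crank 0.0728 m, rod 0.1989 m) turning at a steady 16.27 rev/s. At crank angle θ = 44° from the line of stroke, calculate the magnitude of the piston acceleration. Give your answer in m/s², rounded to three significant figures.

568

ω = 2π·16.3 = 102.2 rad/s
x(θ) = r cosθ + √(L² − r² sin²θ); with ω constant, a = ω²·d²x/dθ².
d²x/dθ² = −r cosθ − r²(cos2θ)/√u − r⁴ sin²2θ/(4u^{3/2}),  u = L² − r² sin²θ = 0.0370038 m².
Substituting r = 0.0728 m, L = 0.1989 m, θ = 44°: d²x/dθ² = -0.054315 m.
a = ω²·d²x/dθ² = (102.2)²·(-0.054315) = -567.61 m/s²;  |a| = 567.61 m/s².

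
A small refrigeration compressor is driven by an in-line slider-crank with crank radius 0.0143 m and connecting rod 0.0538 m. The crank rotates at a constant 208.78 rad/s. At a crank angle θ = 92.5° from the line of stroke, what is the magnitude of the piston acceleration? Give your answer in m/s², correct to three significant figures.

ω = 208.8 rad/s
x(θ) = r cosθ + √(L² − r² sin²θ); with ω constant, a = ω²·d²x/dθ².
d²x/dθ² = −r cosθ − r²(cos2θ)/√u − r⁴ sin²2θ/(4u^{3/2}),  u = L² − r² sin²θ = 0.00269034 m².
Substituting r = 0.0143 m, L = 0.0538 m, θ = 92.5°: d²x/dθ² = +0.0045507 m.
a = ω²·d²x/dθ² = (208.8)²·(+0.0045507) = +198.36 m/s²;  |a| = 198.36 m/s².

198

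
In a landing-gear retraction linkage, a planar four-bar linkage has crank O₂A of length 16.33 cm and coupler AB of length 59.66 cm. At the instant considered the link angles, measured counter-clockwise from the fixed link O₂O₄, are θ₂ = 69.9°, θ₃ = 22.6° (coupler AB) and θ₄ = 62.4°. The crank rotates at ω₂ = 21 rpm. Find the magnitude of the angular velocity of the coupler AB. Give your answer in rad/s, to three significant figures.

ω₂ = 2.199 rad/s (from 21 rpm).
Differentiating the loop-closure r₂e^{iθ₂}+r₃e^{iθ₃}=r₁+r₄e^{iθ₄} gives r₂ω₂e^{iθ₂}+r₃ω₃e^{iθ₃}=r₄ω₄e^{iθ₄}.
Eliminating the other unknown: ω₃ = r₂ω₂ sin(θ₄−θ₂) / [r₃ sin(θ₃−θ₄)].
Numerator sine = -0.13053; denominator sine = -0.64011.
Result = 0.1633·2.199·(-0.13053) / (0.5966·(-0.64011)) = +0.12274 rad/s; magnitude 0.12274 rad/s.

0.123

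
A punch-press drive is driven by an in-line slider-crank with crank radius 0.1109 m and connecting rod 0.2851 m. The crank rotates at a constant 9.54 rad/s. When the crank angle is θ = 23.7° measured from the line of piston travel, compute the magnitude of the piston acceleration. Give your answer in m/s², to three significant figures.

ω = 9.54 rad/s
x(θ) = r cosθ + √(L² − r² sin²θ); with ω constant, a = ω²·d²x/dθ².
d²x/dθ² = −r cosθ − r²(cos2θ)/√u − r⁴ sin²2θ/(4u^{3/2}),  u = L² − r² sin²θ = 0.079295 m².
Substituting r = 0.1109 m, L = 0.2851 m, θ = 23.7°: d²x/dθ² = -0.13203 m.
a = ω²·d²x/dθ² = (9.54)²·(-0.13203) = -12.016 m/s²;  |a| = 12.016 m/s².

12.0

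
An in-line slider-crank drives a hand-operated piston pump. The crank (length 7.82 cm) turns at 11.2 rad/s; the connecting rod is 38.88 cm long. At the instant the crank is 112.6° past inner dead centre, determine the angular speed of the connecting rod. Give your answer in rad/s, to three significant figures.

0.881

ω = 11.2 rad/s
The rod makes angle φ with the slider axis where L sinφ = r sinθ; differentiating, L cosφ·φ̇ = r ω cosθ.
L cosφ = √(L² − r² sin²θ) = 0.38204 m.
|ω_rod| = r ω |cosθ| / √(L² − r² sin²θ) = 0.0782·11.2·0.38430/0.38204 = 0.88101 rad/s.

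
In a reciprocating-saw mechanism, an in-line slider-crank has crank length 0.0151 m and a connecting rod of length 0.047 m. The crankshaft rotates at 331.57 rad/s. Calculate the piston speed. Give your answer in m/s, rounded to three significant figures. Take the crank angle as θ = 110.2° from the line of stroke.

ω = 331.6 rad/s
For an in-line slider-crank, x = r cosθ + √(L² − r² sin²θ), so v = −rω sinθ·[1 + r cosθ/√(L² − r² sin²θ)].
With r = 0.0151 m, L = 0.047 m, θ = 110.2°: √(L² − r² sin²θ) = 0.044813 m.
v = −0.0151·331.6·0.93849·[1 + 0.0151·-0.34530/0.044813] = -4.1521 m/s.
|v| = 4.1521 m/s.

4.15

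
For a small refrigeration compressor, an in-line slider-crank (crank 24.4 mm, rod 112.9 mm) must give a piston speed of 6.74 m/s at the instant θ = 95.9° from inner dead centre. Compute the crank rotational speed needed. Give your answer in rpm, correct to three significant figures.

For an in-line slider-crank, |v_piston| = rω|sinθ|·[1 + r cosθ/√(L² − r² sin²θ)].
With r = 0.0244 m, L = 0.1129 m, θ = 95.9°: the bracketed kinematic factor |dx/dθ| = 0.023719 m.
ω = v/|dx/dθ| = 6.74/0.023719 = 284.16 rad/s.
N = 60ω/(2π) = 2713.6 rpm.

2710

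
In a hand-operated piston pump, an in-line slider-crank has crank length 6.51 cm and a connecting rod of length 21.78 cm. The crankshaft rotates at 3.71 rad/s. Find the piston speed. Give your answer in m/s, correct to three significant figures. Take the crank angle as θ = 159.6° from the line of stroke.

ω = 3.71 rad/s
For an in-line slider-crank, x = r cosθ + √(L² − r² sin²θ), so v = −rω sinθ·[1 + r cosθ/√(L² − r² sin²θ)].
With r = 0.0651 m, L = 0.2178 m, θ = 159.6°: √(L² − r² sin²θ) = 0.21661 m.
v = −0.0651·3.71·0.34857·[1 + 0.0651·-0.93728/0.21661] = -0.060473 m/s.
|v| = 0.060473 m/s.

0.0605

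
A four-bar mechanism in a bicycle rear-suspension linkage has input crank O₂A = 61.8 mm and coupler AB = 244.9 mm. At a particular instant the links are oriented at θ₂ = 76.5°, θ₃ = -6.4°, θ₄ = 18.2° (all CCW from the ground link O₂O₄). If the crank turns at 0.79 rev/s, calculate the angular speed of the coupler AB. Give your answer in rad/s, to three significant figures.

ω₂ = 4.964 rad/s (from 0.79 rev/s).
Differentiating the loop-closure r₂e^{iθ₂}+r₃e^{iθ₃}=r₁+r₄e^{iθ₄} gives r₂ω₂e^{iθ₂}+r₃ω₃e^{iθ₃}=r₄ω₄e^{iθ₄}.
Eliminating the other unknown: ω₃ = r₂ω₂ sin(θ₄−θ₂) / [r₃ sin(θ₃−θ₄)].
Numerator sine = -0.85081; denominator sine = -0.41628.
Result = 0.0618·4.964·(-0.85081) / (0.2449·(-0.41628)) = +2.5601 rad/s; magnitude 2.5601 rad/s.

2.56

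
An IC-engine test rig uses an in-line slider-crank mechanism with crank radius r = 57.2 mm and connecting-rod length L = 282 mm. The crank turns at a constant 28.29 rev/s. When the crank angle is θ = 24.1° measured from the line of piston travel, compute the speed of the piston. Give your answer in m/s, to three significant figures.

ω = 2π·28.3 = 177.8 rad/s
For an in-line slider-crank, x = r cosθ + √(L² − r² sin²θ), so v = −rω sinθ·[1 + r cosθ/√(L² − r² sin²θ)].
With r = 0.0572 m, L = 0.282 m, θ = 24.1°: √(L² − r² sin²θ) = 0.28103 m.
v = −0.0572·177.8·0.40833·[1 + 0.0572·0.91283/0.28103] = -4.923 m/s.
|v| = 4.923 m/s.

4.92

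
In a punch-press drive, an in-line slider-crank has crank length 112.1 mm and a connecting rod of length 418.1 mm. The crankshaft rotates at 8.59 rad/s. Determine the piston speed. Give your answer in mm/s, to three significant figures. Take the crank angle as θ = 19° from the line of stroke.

ω = 8.59 rad/s
For an in-line slider-crank, x = r cosθ + √(L² − r² sin²θ), so v = −rω sinθ·[1 + r cosθ/√(L² − r² sin²θ)].
With r = 0.1121 m, L = 0.4181 m, θ = 19°: √(L² − r² sin²θ) = 0.4165 m.
v = −0.1121·8.59·0.32557·[1 + 0.1121·0.94552/0.4165] = -0.39328 m/s.
|v| = 0.39328 m/s = 393.28 mm/s.

393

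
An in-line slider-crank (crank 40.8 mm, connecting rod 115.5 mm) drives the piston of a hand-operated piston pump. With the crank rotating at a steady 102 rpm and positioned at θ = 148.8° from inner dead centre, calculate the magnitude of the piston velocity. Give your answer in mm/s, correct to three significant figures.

ω = 2π·102/60 = 10.68 rad/s
For an in-line slider-crank, x = r cosθ + √(L² − r² sin²θ), so v = −rω sinθ·[1 + r cosθ/√(L² − r² sin²θ)].
With r = 0.0408 m, L = 0.1155 m, θ = 148.8°: √(L² − r² sin²θ) = 0.11355 m.
v = −0.0408·10.68·0.51803·[1 + 0.0408·-0.85536/0.11355] = -0.15637 m/s.
|v| = 0.15637 m/s = 156.37 mm/s.

156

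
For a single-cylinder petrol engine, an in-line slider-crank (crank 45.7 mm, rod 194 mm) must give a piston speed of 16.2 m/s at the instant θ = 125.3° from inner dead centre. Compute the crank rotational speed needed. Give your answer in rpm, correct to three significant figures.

For an in-line slider-crank, |v_piston| = rω|sinθ|·[1 + r cosθ/√(L² − r² sin²θ)].
With r = 0.0457 m, L = 0.194 m, θ = 125.3°: the bracketed kinematic factor |dx/dθ| = 0.032124 m.
ω = v/|dx/dθ| = 16.2/0.032124 = 504.3 rad/s.
N = 60ω/(2π) = 4815.7 rpm.

4820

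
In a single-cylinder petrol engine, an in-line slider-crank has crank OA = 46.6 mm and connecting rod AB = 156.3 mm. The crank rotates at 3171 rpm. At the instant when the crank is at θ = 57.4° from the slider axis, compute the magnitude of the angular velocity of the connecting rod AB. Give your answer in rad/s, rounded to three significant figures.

55.1

ω = 332.1 rad/s (converted from 3171 rpm).
The rod makes angle φ with the slider axis where L sinφ = r sinθ; differentiating, L cosφ·φ̇ = r ω cosθ.
L cosφ = √(L² − r² sin²θ) = 0.15129 m.
|ω_rod| = r ω |cosθ| / √(L² − r² sin²θ) = 0.0466·332.1·0.53877/0.15129 = 55.107 rad/s.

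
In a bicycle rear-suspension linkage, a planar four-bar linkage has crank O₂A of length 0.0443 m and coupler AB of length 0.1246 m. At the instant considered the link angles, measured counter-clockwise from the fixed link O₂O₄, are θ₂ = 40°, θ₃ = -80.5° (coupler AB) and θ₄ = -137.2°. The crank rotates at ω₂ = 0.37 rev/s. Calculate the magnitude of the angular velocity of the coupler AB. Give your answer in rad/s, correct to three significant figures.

0.0483

ω₂ = 2.325 rad/s (from 0.37 rev/s).
Differentiating the loop-closure r₂e^{iθ₂}+r₃e^{iθ₃}=r₁+r₄e^{iθ₄} gives r₂ω₂e^{iθ₂}+r₃ω₃e^{iθ₃}=r₄ω₄e^{iθ₄}.
Eliminating the other unknown: ω₃ = r₂ω₂ sin(θ₄−θ₂) / [r₃ sin(θ₃−θ₄)].
Numerator sine = -0.04885; denominator sine = +0.83581.
Result = 0.0443·2.325·(-0.04885) / (0.1246·(+0.83581)) = -0.048309 rad/s; magnitude 0.048309 rad/s.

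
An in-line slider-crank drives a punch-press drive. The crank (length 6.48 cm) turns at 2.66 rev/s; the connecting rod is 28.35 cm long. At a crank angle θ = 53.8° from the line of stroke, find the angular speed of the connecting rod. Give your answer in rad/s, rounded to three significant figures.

2.30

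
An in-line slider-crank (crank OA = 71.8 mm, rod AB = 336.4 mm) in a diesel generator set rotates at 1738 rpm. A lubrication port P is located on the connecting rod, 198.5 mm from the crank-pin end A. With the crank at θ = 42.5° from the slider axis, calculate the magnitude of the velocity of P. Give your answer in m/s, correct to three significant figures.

10.4

ω = 182 rad/s.  Crank-pin speed |V_A| = rω = 13.068 m/s, perpendicular to OA.
Rod angle: sinφ = −(r/L) sinθ ⇒ φ = -8.291°; ω_rod = −rω cosθ/√(L²−r²sin²θ) = -28.943 rad/s.
V_P = V_A + ω_rod × AP, with AP = 0.1985 m along the rod.
Components: V_Px = −rω sinθ − a·ω_rod·sinφ = -9.6569 m/s;  V_Py = rω cosθ + a·ω_rod·cosφ = +3.9495 m/s.
|V_P| = √(V_Px² + V_Py²) = 10.433 m/s.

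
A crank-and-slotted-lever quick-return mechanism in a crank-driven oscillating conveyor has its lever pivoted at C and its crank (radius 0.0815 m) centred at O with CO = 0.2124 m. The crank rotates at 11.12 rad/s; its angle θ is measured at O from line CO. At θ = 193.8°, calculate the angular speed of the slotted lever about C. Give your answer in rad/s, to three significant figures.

6.24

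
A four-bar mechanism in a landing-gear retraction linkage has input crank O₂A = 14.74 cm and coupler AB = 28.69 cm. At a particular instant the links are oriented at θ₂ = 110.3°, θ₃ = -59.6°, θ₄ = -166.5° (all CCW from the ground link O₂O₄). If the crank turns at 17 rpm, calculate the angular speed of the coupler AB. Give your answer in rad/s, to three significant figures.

ω₂ = 1.78 rad/s (from 17 rpm).
Differentiating the loop-closure r₂e^{iθ₂}+r₃e^{iθ₃}=r₁+r₄e^{iθ₄} gives r₂ω₂e^{iθ₂}+r₃ω₃e^{iθ₃}=r₄ω₄e^{iθ₄}.
Eliminating the other unknown: ω₃ = r₂ω₂ sin(θ₄−θ₂) / [r₃ sin(θ₃−θ₄)].
Numerator sine = +0.99297; denominator sine = +0.95681.
Result = 0.1474·1.78·(+0.99297) / (0.2869·(+0.95681)) = +0.94919 rad/s; magnitude 0.94919 rad/s.

0.949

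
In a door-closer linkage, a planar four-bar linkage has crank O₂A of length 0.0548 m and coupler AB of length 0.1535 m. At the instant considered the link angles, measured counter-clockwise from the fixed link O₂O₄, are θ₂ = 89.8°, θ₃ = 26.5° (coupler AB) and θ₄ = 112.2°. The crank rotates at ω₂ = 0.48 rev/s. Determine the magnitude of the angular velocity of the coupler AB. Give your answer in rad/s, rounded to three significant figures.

0.411

ω₂ = 3.016 rad/s (from 0.48 rev/s).
Differentiating the loop-closure r₂e^{iθ₂}+r₃e^{iθ₃}=r₁+r₄e^{iθ₄} gives r₂ω₂e^{iθ₂}+r₃ω₃e^{iθ₃}=r₄ω₄e^{iθ₄}.
Eliminating the other unknown: ω₃ = r₂ω₂ sin(θ₄−θ₂) / [r₃ sin(θ₃−θ₄)].
Numerator sine = +0.38107; denominator sine = -0.99719.
Result = 0.0548·3.016·(+0.38107) / (0.1535·(-0.99719)) = -0.41146 rad/s; magnitude 0.41146 rad/s.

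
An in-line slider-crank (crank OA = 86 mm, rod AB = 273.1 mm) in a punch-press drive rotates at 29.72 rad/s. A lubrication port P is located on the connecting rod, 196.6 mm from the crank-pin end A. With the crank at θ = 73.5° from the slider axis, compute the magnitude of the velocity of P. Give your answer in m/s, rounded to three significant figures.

2.62

ω = 29.72 rad/s.  Crank-pin speed |V_A| = rω = 2.5559 m/s, perpendicular to OA.
Rod angle: sinφ = −(r/L) sinθ ⇒ φ = -17.574°; ω_rod = −rω cosθ/√(L²−r²sin²θ) = -2.7882 rad/s.
V_P = V_A + ω_rod × AP, with AP = 0.1966 m along the rod.
Components: V_Px = −rω sinθ − a·ω_rod·sinφ = -2.6162 m/s;  V_Py = rω cosθ + a·ω_rod·cosφ = +0.20334 m/s.
|V_P| = √(V_Px² + V_Py²) = 2.6241 m/s.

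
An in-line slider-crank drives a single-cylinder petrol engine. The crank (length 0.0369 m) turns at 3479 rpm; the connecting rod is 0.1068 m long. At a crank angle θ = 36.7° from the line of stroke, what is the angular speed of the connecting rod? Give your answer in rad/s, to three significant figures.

103

ω = 364.3 rad/s (converted from 3479 rpm).
The rod makes angle φ with the slider axis where L sinφ = r sinθ; differentiating, L cosφ·φ̇ = r ω cosθ.
L cosφ = √(L² − r² sin²θ) = 0.1045 m.
|ω_rod| = r ω |cosθ| / √(L² − r² sin²θ) = 0.0369·364.3·0.80178/0.1045 = 103.15 rad/s.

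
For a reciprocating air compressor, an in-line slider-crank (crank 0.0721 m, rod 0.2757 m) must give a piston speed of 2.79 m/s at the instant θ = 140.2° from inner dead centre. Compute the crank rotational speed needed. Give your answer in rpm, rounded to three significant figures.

For an in-line slider-crank, |v_piston| = rω|sinθ|·[1 + r cosθ/√(L² − r² sin²θ)].
With r = 0.0721 m, L = 0.2757 m, θ = 140.2°: the bracketed kinematic factor |dx/dθ| = 0.036746 m.
ω = v/|dx/dθ| = 2.79/0.036746 = 75.926 rad/s.
N = 60ω/(2π) = 725.04 rpm.

725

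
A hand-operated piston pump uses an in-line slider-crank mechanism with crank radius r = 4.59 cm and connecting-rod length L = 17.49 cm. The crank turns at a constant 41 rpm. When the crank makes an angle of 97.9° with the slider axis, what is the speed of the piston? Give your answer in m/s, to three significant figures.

ω = 2π·41/60 = 4.294 rad/s
For an in-line slider-crank, x = r cosθ + √(L² − r² sin²θ), so v = −rω sinθ·[1 + r cosθ/√(L² − r² sin²θ)].
With r = 0.0459 m, L = 0.1749 m, θ = 97.9°: √(L² − r² sin²θ) = 0.16889 m.
v = −0.0459·4.294·0.99051·[1 + 0.0459·-0.13744/0.16889] = -0.18791 m/s.
|v| = 0.18791 m/s.

0.188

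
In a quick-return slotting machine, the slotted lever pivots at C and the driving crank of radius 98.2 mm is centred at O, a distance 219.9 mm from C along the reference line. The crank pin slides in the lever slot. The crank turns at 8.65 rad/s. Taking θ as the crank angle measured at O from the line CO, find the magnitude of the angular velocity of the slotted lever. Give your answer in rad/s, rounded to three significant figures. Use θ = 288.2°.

1.98

ω = 8.65 rad/s
Crank pin A relative to C: A = (d + r cosθ, r sinθ); lever angle φ = atan2(r sinθ, d + r cosθ).
Differentiating tanφ: φ̇ = rω(d cosθ + r)/(d² + r² + 2dr cosθ).
d² + r² + 2dr cosθ = |CA|² = 0.0714885 m²;  d cosθ + r = +0.16688 m.
|ω_lever| = |0.0982·8.65·+0.16688| / 0.0714885 = 1.9829 rad/s.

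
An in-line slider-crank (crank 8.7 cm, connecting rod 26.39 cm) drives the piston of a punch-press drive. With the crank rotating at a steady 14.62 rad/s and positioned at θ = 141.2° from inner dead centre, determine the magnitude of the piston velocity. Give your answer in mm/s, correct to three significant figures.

588

ω = 14.62 rad/s
For an in-line slider-crank, x = r cosθ + √(L² − r² sin²θ), so v = −rω sinθ·[1 + r cosθ/√(L² − r² sin²θ)].
With r = 0.087 m, L = 0.2639 m, θ = 141.2°: √(L² − r² sin²θ) = 0.25821 m.
v = −0.087·14.62·0.62660·[1 + 0.087·-0.77934/0.25821] = -0.58772 m/s.
|v| = 0.58772 m/s = 587.72 mm/s.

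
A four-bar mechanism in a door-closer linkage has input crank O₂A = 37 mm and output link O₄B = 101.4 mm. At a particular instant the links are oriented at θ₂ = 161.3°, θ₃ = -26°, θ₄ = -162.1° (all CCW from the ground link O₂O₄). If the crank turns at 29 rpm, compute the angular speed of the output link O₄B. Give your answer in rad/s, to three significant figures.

ω₂ = 3.037 rad/s (from 29 rpm).
Differentiating the loop-closure r₂e^{iθ₂}+r₃e^{iθ₃}=r₁+r₄e^{iθ₄} gives r₂ω₂e^{iθ₂}+r₃ω₃e^{iθ₃}=r₄ω₄e^{iθ₄}.
Eliminating the other unknown: ω₄ = r₂ω₂ sin(θ₂−θ₃) / [r₄ sin(θ₄−θ₃)].
Numerator sine = -0.12706; denominator sine = -0.69340.
Result = 0.037·3.037·(-0.12706) / (0.1014·(-0.69340)) = +0.20306 rad/s; magnitude 0.20306 rad/s.

0.203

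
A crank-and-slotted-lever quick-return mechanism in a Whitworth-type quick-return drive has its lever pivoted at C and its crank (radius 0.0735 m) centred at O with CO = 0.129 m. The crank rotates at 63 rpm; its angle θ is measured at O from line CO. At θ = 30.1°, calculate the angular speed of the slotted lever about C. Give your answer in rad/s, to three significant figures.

ω = 6.597 rad/s (from 63 rpm).
Crank pin A relative to C: A = (d + r cosθ, r sinθ); lever angle φ = atan2(r sinθ, d + r cosθ).
Differentiating tanφ: φ̇ = rω(d cosθ + r)/(d² + r² + 2dr cosθ).
d² + r² + 2dr cosθ = |CA|² = 0.0384491 m²;  d cosθ + r = +0.1851 m.
|ω_lever| = |0.0735·6.597·+0.1851| / 0.0384491 = 2.3345 rad/s.

2.33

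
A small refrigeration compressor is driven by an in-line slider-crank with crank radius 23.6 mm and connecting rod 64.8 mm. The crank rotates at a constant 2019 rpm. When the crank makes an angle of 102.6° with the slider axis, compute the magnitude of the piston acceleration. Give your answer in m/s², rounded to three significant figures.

599

ω = 2π·2019/60 = 211.4 rad/s
x(θ) = r cosθ + √(L² − r² sin²θ); with ω constant, a = ω²·d²x/dθ².
d²x/dθ² = −r cosθ − r²(cos2θ)/√u − r⁴ sin²2θ/(4u^{3/2}),  u = L² − r² sin²θ = 0.00366858 m².
Substituting r = 0.0236 m, L = 0.0648 m, θ = 102.6°: d²x/dθ² = +0.013405 m.
a = ω²·d²x/dθ² = (211.4)²·(+0.013405) = +599.24 m/s²;  |a| = 599.24 m/s².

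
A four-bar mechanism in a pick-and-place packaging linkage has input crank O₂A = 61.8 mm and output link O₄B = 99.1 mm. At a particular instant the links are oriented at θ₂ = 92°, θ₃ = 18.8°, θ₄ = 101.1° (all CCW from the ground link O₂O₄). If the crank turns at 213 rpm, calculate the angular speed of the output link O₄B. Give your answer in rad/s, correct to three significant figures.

13.4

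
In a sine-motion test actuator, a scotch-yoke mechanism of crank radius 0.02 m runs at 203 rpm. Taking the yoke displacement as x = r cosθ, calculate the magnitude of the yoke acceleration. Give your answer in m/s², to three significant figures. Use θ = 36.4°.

7.27

ω = 21.26 rad/s (from 203 rpm).
x = r cosθ ⇒ ẍ = −rω² cosθ (ω constant).
|a| = rω²|cosθ| = 0.02·(21.26)²·|cos 36.4°| = 7.2747 m/s².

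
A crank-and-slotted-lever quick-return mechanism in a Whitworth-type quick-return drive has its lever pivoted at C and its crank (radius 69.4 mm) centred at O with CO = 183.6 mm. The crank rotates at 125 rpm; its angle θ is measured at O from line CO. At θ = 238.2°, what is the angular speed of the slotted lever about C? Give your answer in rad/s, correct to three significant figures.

ω = 13.09 rad/s (from 125 rpm).
Crank pin A relative to C: A = (d + r cosθ, r sinθ); lever angle φ = atan2(r sinθ, d + r cosθ).
Differentiating tanφ: φ̇ = rω(d cosθ + r)/(d² + r² + 2dr cosθ).
d² + r² + 2dr cosθ = |CA|² = 0.0250965 m²;  d cosθ + r = -0.027349 m.
|ω_lever| = |0.0694·13.09·-0.027349| / 0.0250965 = 0.98998 rad/s.

0.990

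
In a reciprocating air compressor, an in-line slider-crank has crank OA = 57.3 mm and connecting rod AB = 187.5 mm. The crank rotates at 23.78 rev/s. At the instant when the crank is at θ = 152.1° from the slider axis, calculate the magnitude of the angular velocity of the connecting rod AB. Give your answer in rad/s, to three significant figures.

40.8

ω = 149.4 rad/s (converted from 23.78 rev/s).
The rod makes angle φ with the slider axis where L sinφ = r sinθ; differentiating, L cosφ·φ̇ = r ω cosθ.
L cosφ = √(L² − r² sin²θ) = 0.18557 m.
|ω_rod| = r ω |cosθ| / √(L² − r² sin²θ) = 0.0573·149.4·0.88377/0.18557 = 40.773 rad/s.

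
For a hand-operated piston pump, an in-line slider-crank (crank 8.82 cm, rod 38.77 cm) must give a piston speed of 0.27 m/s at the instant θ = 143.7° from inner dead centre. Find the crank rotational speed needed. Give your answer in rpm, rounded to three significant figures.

For an in-line slider-crank, |v_piston| = rω|sinθ|·[1 + r cosθ/√(L² − r² sin²θ)].
With r = 0.0882 m, L = 0.3877 m, θ = 143.7°: the bracketed kinematic factor |dx/dθ| = 0.042554 m.
ω = v/|dx/dθ| = 0.27/0.042554 = 6.3449 rad/s.
N = 60ω/(2π) = 60.589 rpm.

60.6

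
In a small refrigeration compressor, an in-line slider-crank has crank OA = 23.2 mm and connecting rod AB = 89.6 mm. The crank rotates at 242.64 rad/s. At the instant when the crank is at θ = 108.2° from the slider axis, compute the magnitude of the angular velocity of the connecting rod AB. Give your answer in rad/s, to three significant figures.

ω = 242.6 rad/s
The rod makes angle φ with the slider axis where L sinφ = r sinθ; differentiating, L cosφ·φ̇ = r ω cosθ.
L cosφ = √(L² − r² sin²θ) = 0.086847 m.
|ω_rod| = r ω |cosθ| / √(L² − r² sin²θ) = 0.0232·242.6·0.31233/0.086847 = 20.245 rad/s.

20.2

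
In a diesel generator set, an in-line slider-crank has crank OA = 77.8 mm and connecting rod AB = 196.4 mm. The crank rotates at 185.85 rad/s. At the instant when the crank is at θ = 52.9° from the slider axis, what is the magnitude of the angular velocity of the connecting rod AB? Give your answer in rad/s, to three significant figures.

ω = 185.8 rad/s
The rod makes angle φ with the slider axis where L sinφ = r sinθ; differentiating, L cosφ·φ̇ = r ω cosθ.
L cosφ = √(L² − r² sin²θ) = 0.18634 m.
|ω_rod| = r ω |cosθ| / √(L² − r² sin²θ) = 0.0778·185.8·0.60321/0.18634 = 46.806 rad/s.

46.8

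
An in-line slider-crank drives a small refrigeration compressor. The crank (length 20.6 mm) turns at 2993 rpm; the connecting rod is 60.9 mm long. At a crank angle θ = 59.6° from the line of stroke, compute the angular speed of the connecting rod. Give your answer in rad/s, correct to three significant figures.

ω = 313.4 rad/s (converted from 2993 rpm).
The rod makes angle φ with the slider axis where L sinφ = r sinθ; differentiating, L cosφ·φ̇ = r ω cosθ.
L cosφ = √(L² − r² sin²θ) = 0.05825 m.
|ω_rod| = r ω |cosθ| / √(L² − r² sin²θ) = 0.0206·313.4·0.50603/0.05825 = 56.09 rad/s.

56.1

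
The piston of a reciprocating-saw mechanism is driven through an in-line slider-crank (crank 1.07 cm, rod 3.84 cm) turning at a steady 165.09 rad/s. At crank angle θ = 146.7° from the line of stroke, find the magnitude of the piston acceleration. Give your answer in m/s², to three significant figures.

210

ω = 165.1 rad/s
x(θ) = r cosθ + √(L² − r² sin²θ); with ω constant, a = ω²·d²x/dθ².
d²x/dθ² = −r cosθ − r²(cos2θ)/√u − r⁴ sin²2θ/(4u^{3/2}),  u = L² − r² sin²θ = 0.00144005 m².
Substituting r = 0.0107 m, L = 0.0384 m, θ = 146.7°: d²x/dθ² = +0.0076944 m.
a = ω²·d²x/dθ² = (165.1)²·(+0.0076944) = +209.71 m/s²;  |a| = 209.71 m/s².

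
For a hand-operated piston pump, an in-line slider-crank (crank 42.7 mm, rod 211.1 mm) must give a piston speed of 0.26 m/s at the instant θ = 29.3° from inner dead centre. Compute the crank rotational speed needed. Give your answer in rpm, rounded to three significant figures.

For an in-line slider-crank, |v_piston| = rω|sinθ|·[1 + r cosθ/√(L² − r² sin²θ)].
With r = 0.0427 m, L = 0.2111 m, θ = 29.3°: the bracketed kinematic factor |dx/dθ| = 0.024601 m.
ω = v/|dx/dθ| = 0.26/0.024601 = 10.569 rad/s.
N = 60ω/(2π) = 100.92 rpm.

101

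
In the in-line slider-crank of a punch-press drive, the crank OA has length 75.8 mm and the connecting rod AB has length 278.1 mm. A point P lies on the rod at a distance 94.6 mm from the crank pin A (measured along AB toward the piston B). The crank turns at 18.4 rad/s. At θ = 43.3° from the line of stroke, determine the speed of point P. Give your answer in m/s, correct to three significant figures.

ω = 18.4 rad/s.  Crank-pin speed |V_A| = rω = 1.3947 m/s, perpendicular to OA.
Rod angle: sinφ = −(r/L) sinθ ⇒ φ = -10.774°; ω_rod = −rω cosθ/√(L²−r²sin²θ) = -3.7154 rad/s.
V_P = V_A + ω_rod × AP, with AP = 0.0946 m along the rod.
Components: V_Px = −rω sinθ − a·ω_rod·sinφ = -1.0222 m/s;  V_Py = rω cosθ + a·ω_rod·cosφ = +0.66976 m/s.
|V_P| = √(V_Px² + V_Py²) = 1.2221 m/s.

1.22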